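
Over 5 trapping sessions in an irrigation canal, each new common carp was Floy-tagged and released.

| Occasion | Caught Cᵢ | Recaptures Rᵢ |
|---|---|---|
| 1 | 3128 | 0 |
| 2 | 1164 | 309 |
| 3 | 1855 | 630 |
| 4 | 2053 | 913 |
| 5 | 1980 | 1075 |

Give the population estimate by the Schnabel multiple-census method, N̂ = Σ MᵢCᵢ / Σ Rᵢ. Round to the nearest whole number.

N ≈ 11,715

Marked at large before each occasion: Mᵢ = Σⱼ<ᵢ (Cⱼ − Rⱼ) → M1=0, M2=3128, M3=3983, M4=5208, M5=6348
Σ MᵢCᵢ = 0·3128 + 3128·1164 + 3983·1855 + 5208·2053 + 6348·1980 = 0 + 3640992 + 7388465 + 10692024 + 12569040 = 34290521
Σ Rᵢ = 0 + 309 + 630 + 913 + 1075 = 2927
N̂ = 34290521 / 2927 ≈ 11715.2 → 11715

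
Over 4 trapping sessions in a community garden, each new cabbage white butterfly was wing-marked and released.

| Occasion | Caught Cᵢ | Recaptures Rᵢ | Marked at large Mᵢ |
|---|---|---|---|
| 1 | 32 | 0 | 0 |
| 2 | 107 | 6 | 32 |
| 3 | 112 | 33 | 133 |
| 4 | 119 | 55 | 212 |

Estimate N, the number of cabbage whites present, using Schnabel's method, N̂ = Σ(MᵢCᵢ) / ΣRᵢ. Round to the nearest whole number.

N ≈ 463

Σ MᵢCᵢ = 0·32 + 32·107 + 133·112 + 212·119 = 0 + 3424 + 14896 + 25228 = 43548
Σ Rᵢ = 0 + 6 + 33 + 55 = 94
N̂ = 43548 / 94 ≈ 463.3 → 463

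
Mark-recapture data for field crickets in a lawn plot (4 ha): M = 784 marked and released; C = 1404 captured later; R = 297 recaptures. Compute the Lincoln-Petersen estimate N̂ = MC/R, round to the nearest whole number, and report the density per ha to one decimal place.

N̂ = 784·1404/297 = 1100736/297 ≈ 3706.2 → 3706
Density = N̂ / area = 3706 / 4 ≈ 926.50 → 926.5 per ha

density ≈ 926.5 field crickets per ha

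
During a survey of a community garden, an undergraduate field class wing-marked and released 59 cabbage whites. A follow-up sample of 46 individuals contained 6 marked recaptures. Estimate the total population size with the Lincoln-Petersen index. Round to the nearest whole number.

N ≈ 452

Lincoln-Petersen assumes M/N = R/C, so N = M·C / R.
N = (59 × 46) / 6 = 2714 / 6 ≈ 452.3 → 452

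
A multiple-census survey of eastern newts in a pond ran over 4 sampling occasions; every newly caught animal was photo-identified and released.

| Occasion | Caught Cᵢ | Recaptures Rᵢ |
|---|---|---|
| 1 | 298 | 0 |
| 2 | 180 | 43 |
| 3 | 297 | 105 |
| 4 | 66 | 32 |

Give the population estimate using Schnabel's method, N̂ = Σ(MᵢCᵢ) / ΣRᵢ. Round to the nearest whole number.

Marked at large before each occasion: Mᵢ = Σⱼ<ᵢ (Cⱼ − Rⱼ) → M1=0, M2=298, M3=435, M4=627
Σ MᵢCᵢ = 0·298 + 298·180 + 435·297 + 627·66 = 0 + 53640 + 129195 + 41382 = 224217
Σ Rᵢ = 0 + 43 + 105 + 32 = 180
N̂ = 224217 / 180 ≈ 1245.7 → 1246

N ≈ 1246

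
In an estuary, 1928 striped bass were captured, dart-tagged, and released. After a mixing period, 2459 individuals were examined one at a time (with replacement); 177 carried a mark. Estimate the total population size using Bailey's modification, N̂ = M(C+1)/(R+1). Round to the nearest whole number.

N ≈ 26,645

N̂ = 1928·(2459+1)/(177+1) = 1928·2460/178 = 4742880/178 ≈ 26645.4 → 26645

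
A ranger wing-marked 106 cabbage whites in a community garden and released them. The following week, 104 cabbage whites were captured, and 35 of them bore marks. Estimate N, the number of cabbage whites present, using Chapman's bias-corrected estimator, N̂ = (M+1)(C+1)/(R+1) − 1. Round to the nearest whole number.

N̂ = (106+1)(104+1)/(35+1) − 1 = 107·105/36 − 1
= 11235/36 − 1 ≈ 312.1 − 1 ≈ 311.1 → 311

N ≈ 311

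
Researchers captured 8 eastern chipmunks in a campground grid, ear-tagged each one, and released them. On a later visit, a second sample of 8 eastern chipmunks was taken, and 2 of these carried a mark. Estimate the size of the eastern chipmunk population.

N = 32

Lincoln-Petersen assumes M/N = R/C, so N = M·C / R.
N = (8 × 8) / 2 = 64 / 2 = 32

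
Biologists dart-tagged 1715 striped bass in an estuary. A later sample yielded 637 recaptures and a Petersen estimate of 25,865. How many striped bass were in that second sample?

C = 9607

From N = M·C/R: C = N·R / M = 25865·637 / 1715 = 16476005 / 1715 = 9607.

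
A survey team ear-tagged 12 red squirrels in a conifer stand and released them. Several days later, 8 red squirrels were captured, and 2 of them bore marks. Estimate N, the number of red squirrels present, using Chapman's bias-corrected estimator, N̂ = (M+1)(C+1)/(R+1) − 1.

N = 38

N̂ = (12+1)(8+1)/(2+1) − 1 = 13·9/3 − 1
= 117/3 − 1 = 39 − 1 = 38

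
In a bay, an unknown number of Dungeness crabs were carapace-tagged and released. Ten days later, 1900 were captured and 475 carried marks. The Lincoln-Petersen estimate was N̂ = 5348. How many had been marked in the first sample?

From N = M·C/R: M = N·R / C = 5348·475 / 1900 = 2540300 / 1900 = 1337.

M = 1337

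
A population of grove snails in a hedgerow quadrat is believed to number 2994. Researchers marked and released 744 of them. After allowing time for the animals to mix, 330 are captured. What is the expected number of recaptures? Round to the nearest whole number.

Expected recaptures E[R] = M·C / N.
E[R] = 744 × 330 / 2994 = 245520 / 2994 ≈ 82.0 → 82

expected recaptures ≈ 82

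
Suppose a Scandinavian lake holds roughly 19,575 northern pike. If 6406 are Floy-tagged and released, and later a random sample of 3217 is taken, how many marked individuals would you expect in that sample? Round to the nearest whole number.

expected recaptures ≈ 1053

Expected recaptures E[R] = M·C / N.
E[R] = 6406 × 3217 / 19575 = 20608102 / 19575 ≈ 1052.8 → 1053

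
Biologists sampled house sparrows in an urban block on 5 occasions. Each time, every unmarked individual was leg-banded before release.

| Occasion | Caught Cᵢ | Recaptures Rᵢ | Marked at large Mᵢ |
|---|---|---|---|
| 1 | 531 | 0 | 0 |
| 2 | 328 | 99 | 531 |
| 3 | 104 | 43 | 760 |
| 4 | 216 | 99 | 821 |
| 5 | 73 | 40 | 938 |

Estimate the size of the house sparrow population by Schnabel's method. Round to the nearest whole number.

Σ MᵢCᵢ = 0·531 + 531·328 + 760·104 + 821·216 + 938·73 = 0 + 174168 + 79040 + 177336 + 68474 = 499018
Σ Rᵢ = 0 + 99 + 43 + 99 + 40 = 281
N̂ = 499018 / 281 ≈ 1775.9 → 1776

N ≈ 1776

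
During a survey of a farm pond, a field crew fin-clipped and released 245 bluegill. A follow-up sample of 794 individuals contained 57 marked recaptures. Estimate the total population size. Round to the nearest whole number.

N ≈ 3413

If marked individuals mix randomly, R/C ≈ M/N, giving N ≈ M·C/R.
N = (245 × 794) / 57 = 194530 / 57 ≈ 3412.8 → 3413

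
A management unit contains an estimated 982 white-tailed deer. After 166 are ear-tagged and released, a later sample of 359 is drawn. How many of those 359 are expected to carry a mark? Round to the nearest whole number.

expected recaptures ≈ 61

The marked fraction of the population is 166/982, so in a sample of 359 expect C·(M/N) marked.
E[R] = 166 × 359 / 982 = 59594 / 982 ≈ 60.7 → 61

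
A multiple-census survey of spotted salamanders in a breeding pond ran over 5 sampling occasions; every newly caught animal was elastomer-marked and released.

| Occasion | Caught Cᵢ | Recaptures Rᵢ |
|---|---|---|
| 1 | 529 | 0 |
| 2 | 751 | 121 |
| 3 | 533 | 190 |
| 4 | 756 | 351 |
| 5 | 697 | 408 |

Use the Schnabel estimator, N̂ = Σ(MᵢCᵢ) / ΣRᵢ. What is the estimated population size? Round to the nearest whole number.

Marked at large before each occasion: Mᵢ = Σⱼ<ᵢ (Cⱼ − Rⱼ) → M1=0, M2=529, M3=1159, M4=1502, M5=1907
Σ MᵢCᵢ = 0·529 + 529·751 + 1159·533 + 1502·756 + 1907·697 = 0 + 397279 + 617747 + 1135512 + 1329179 = 3479717
Σ Rᵢ = 0 + 121 + 190 + 351 + 408 = 1070
N̂ = 3479717 / 1070 ≈ 3252.1 → 3252

N ≈ 3252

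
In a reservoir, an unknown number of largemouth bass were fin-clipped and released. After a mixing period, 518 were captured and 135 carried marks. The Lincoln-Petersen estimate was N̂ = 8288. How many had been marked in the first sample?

M = 2160

From N = M·C/R: M = N·R / C = 8288·135 / 518 = 1118880 / 518 = 2160.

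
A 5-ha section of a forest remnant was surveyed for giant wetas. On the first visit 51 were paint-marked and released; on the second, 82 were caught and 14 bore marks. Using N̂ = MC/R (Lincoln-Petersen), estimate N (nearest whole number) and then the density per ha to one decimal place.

density ≈ 59.8 giant wetas per ha

N̂ = 51·82/14 = 4182/14 ≈ 298.7 → 299
Density = N̂ / area = 299 / 5 ≈ 59.80 → 59.8 per ha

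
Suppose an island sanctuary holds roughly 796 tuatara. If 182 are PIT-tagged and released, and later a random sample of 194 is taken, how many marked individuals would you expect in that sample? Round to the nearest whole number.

The marked fraction of the population is 182/796, so in a sample of 194 expect C·(M/N) marked.
E[R] = 182 × 194 / 796 = 35308 / 796 ≈ 44.4 → 44

expected recaptures ≈ 44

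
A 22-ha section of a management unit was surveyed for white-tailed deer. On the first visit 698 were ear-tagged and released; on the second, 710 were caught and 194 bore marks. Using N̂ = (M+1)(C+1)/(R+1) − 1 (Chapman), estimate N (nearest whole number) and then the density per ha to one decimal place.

density ≈ 115.8 white-tailed deer per ha

N̂ = 699·711/195 − 1 = 496989/195 − 1 ≈ 2547.7 → 2548
Density = N̂ / area = 2548 / 22 ≈ 115.82 → 115.8 per ha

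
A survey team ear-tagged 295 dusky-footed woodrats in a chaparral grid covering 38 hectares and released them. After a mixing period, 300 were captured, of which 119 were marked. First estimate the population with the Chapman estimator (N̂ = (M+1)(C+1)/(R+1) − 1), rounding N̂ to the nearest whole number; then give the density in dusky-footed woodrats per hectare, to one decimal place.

N̂ = 296·301/120 − 1 = 89096/120 − 1 ≈ 741.47 → 741
Density = N̂ / area = 741 / 38 ≈ 19.50 → 19.5 per hectare

density ≈ 19.5 dusky-footed woodrats per hectare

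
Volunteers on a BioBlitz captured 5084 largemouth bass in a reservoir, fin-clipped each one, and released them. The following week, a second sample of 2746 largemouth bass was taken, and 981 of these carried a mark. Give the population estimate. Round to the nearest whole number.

N ≈ 14,231

If marked individuals mix randomly, R/C ≈ M/N, giving N ≈ M·C/R.
N = (5084 × 2746) / 981 = 13960664 / 981 ≈ 14231.1 → 14231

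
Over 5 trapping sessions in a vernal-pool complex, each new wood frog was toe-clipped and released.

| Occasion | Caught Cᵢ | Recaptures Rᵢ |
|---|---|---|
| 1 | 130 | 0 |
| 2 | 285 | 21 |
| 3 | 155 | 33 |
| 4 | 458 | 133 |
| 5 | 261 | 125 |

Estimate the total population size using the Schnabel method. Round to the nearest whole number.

N ≈ 1775

Marked at large before each occasion: Mᵢ = Σⱼ<ᵢ (Cⱼ − Rⱼ) → M1=0, M2=130, M3=394, M4=516, M5=841
Σ MᵢCᵢ = 0·130 + 130·285 + 394·155 + 516·458 + 841·261 = 0 + 37050 + 61070 + 236328 + 219501 = 553949
Σ Rᵢ = 0 + 21 + 33 + 133 + 125 = 312
N̂ = 553949 / 312 ≈ 1775.48 → 1775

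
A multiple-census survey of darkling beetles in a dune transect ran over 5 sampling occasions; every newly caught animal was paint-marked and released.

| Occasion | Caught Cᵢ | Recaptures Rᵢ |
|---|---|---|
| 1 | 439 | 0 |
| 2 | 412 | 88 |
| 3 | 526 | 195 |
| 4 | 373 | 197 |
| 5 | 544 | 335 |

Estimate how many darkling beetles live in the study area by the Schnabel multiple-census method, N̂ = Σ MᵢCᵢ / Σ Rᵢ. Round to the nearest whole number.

Marked at large before each occasion: Mᵢ = Σⱼ<ᵢ (Cⱼ − Rⱼ) → M1=0, M2=439, M3=763, M4=1094, M5=1270
Σ MᵢCᵢ = 0·439 + 439·412 + 763·526 + 1094·373 + 1270·544 = 0 + 180868 + 401338 + 408062 + 690880 = 1681148
Σ Rᵢ = 0 + 88 + 195 + 197 + 335 = 815
N̂ = 1681148 / 815 ≈ 2062.8 → 2063

N ≈ 2063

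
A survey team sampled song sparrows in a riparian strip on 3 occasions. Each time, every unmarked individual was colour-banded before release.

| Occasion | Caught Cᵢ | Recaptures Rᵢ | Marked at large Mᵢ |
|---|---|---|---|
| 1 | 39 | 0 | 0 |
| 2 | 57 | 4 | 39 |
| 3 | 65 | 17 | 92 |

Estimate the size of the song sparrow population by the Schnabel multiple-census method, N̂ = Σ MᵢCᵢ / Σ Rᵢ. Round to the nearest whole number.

Σ MᵢCᵢ = 0·39 + 39·57 + 92·65 = 0 + 2223 + 5980 = 8203
Σ Rᵢ = 0 + 4 + 17 = 21
N̂ = 8203 / 21 ≈ 390.6 → 391

N ≈ 391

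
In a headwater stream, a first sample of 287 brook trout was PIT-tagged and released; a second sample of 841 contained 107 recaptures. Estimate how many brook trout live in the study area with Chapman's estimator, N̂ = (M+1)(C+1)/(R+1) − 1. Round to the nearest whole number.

N ≈ 2244

N̂ = (287+1)(841+1)/(107+1) − 1 = 288·842/108 − 1
= 242496/108 − 1 ≈ 2245.3 − 1 ≈ 2244.3 → 2244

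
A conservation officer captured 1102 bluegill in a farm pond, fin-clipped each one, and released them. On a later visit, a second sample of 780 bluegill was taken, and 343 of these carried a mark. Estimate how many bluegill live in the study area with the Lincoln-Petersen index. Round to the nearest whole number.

N ≈ 2506

Lincoln-Petersen assumes M/N = R/C, so N = M·C / R.
N = (1102 × 780) / 343 = 859560 / 343 ≈ 2506.0 → 2506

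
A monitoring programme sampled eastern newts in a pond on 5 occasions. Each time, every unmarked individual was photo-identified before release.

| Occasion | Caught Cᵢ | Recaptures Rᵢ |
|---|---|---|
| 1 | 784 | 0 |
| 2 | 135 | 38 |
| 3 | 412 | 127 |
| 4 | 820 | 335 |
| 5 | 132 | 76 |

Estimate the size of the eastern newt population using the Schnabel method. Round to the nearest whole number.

Marked at large before each occasion: Mᵢ = Σⱼ<ᵢ (Cⱼ − Rⱼ) → M1=0, M2=784, M3=881, M4=1166, M5=1651
Σ MᵢCᵢ = 0·784 + 784·135 + 881·412 + 1166·820 + 1651·132 = 0 + 105840 + 362972 + 956120 + 217932 = 1642864
Σ Rᵢ = 0 + 38 + 127 + 335 + 76 = 576
N̂ = 1642864 / 576 ≈ 2852.2 → 2852

N ≈ 2852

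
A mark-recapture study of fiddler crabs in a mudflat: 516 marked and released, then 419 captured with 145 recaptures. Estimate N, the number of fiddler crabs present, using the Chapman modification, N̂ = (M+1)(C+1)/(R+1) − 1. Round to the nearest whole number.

N ≈ 1486

N̂ = (516+1)(419+1)/(145+1) − 1 = 517·420/146 − 1
= 217140/146 − 1 ≈ 1487.3 − 1 ≈ 1486.3 → 1486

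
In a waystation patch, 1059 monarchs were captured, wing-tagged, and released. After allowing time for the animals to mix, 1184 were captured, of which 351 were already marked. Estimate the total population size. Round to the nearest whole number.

If marked individuals mix randomly, R/C ≈ M/N, giving N ≈ M·C/R.
N = (1059 × 1184) / 351 = 1253856 / 351 ≈ 3572.2 → 3572

N ≈ 3572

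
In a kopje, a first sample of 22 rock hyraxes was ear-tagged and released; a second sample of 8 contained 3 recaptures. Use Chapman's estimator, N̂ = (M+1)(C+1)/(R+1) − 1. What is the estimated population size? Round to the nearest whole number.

N̂ = (22+1)(8+1)/(3+1) − 1 = 23·9/4 − 1
= 207/4 − 1 ≈ 51.8 − 1 ≈ 50.8 → 51

N ≈ 51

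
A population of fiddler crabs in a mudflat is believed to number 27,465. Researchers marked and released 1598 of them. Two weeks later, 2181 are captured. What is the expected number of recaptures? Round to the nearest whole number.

The marked fraction of the population is 1598/27465, so in a sample of 2181 expect C·(M/N) marked.
E[R] = 1598 × 2181 / 27465 = 3485238 / 27465 ≈ 126.9 → 127

expected recaptures ≈ 127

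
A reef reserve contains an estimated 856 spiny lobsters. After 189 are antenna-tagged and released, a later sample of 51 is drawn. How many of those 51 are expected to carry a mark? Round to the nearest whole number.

expected recaptures ≈ 11

The marked fraction of the population is 189/856, so in a sample of 51 expect C·(M/N) marked.
E[R] = 189 × 51 / 856 = 9639 / 856 ≈ 11.3 → 11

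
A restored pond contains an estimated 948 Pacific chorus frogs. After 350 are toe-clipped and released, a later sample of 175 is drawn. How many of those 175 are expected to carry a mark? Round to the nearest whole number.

Expected recaptures E[R] = M·C / N.
E[R] = 350 × 175 / 948 = 61250 / 948 ≈ 64.6 → 65

expected recaptures ≈ 65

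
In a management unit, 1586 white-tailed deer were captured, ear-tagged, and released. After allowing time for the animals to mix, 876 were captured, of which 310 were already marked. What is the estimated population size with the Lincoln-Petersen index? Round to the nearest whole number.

N ≈ 4482

Lincoln-Petersen assumes M/N = R/C, so N = M·C / R.
N = (1586 × 876) / 310 = 1389336 / 310 ≈ 4481.7 → 4482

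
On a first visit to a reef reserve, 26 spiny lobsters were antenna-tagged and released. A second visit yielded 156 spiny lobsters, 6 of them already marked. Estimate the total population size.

N = (26 × 156) / 6 = 4056 / 6 = 676

N = 676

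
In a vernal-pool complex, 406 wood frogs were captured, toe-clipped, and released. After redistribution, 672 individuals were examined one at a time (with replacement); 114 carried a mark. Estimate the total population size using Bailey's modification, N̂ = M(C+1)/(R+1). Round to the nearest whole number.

N̂ = 406·(672+1)/(114+1) = 406·673/115 = 273238/115 ≈ 2376.0 → 2376

N ≈ 2376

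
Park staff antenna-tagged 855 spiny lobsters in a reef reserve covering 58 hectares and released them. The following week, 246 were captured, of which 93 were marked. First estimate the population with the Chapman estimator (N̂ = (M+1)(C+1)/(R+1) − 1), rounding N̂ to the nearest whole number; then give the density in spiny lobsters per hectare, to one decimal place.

density ≈ 38.8 spiny lobsters per hectare

N̂ = 856·247/94 − 1 = 211432/94 − 1 ≈ 2248.3 → 2248
Density = N̂ / area = 2248 / 58 ≈ 38.76 → 38.8 per hectare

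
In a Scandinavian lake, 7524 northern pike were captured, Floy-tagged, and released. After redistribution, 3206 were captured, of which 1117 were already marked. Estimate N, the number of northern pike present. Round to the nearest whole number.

N ≈ 21,595

N = (7524 × 3206) / 1117 = 24121944 / 1117 ≈ 21595.3 → 21595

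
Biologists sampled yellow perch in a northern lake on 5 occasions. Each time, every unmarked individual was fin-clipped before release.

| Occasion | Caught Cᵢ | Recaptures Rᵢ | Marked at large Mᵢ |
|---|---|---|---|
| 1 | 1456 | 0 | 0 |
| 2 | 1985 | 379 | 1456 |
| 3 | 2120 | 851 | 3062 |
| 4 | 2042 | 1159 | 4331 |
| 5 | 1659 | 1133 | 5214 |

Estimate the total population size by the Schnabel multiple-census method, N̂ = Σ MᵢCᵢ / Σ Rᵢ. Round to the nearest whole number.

N ≈ 7631

Σ MᵢCᵢ = 0·1456 + 1456·1985 + 3062·2120 + 4331·2042 + 5214·1659 = 0 + 2890160 + 6491440 + 8843902 + 8650026 = 26875528
Σ Rᵢ = 0 + 379 + 851 + 1159 + 1133 = 3522
N̂ = 26875528 / 3522 ≈ 7630.8 → 7631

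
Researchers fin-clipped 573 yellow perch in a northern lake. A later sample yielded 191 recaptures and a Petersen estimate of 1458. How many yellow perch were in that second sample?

From N = M·C/R: C = N·R / M = 1458·191 / 573 = 278478 / 573 = 486.

C = 486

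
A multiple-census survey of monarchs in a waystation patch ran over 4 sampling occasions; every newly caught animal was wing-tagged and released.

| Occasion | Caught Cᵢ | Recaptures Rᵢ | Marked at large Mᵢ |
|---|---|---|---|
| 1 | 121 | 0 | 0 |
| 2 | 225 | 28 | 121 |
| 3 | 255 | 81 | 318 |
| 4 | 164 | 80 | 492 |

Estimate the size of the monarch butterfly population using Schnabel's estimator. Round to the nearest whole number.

N ≈ 1000

Σ MᵢCᵢ = 0·121 + 121·225 + 318·255 + 492·164 = 0 + 27225 + 81090 + 80688 = 189003
Σ Rᵢ = 0 + 28 + 81 + 80 = 189
N̂ = 189003 / 189 ≈ 1000.0 → 1000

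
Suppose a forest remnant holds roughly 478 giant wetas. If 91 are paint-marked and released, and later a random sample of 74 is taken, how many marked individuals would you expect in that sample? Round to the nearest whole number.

The marked fraction of the population is 91/478, so in a sample of 74 expect C·(M/N) marked.
E[R] = 91 × 74 / 478 = 6734 / 478 ≈ 14.1 → 14

expected recaptures ≈ 14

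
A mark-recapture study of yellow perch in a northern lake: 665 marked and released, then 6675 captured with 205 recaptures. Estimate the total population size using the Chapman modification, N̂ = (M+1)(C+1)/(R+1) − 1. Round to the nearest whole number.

N ≈ 21,583

N̂ = (665+1)(6675+1)/(205+1) − 1 = 666·6676/206 − 1
= 4446216/206 − 1 ≈ 21583.6 − 1 ≈ 21582.6 → 21583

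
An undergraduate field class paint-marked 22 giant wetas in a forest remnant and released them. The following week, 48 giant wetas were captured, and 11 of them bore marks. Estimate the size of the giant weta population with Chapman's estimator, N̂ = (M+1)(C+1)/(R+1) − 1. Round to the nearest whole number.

N ≈ 93

N̂ = (22+1)(48+1)/(11+1) − 1 = 23·49/12 − 1
= 1127/12 − 1 ≈ 93.9 − 1 ≈ 92.9 → 93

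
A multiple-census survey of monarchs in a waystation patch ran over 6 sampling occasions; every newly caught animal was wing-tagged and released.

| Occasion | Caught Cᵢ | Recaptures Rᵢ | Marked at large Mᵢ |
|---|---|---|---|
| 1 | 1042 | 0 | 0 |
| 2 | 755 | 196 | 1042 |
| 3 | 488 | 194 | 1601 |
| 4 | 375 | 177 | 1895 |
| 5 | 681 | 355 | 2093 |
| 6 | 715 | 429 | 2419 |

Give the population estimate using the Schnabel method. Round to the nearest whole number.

N ≈ 4022

Σ MᵢCᵢ = 0·1042 + 1042·755 + 1601·488 + 1895·375 + 2093·681 + 2419·715 = 0 + 786710 + 781288 + 710625 + 1425333 + 1729585 = 5433541
Σ Rᵢ = 0 + 196 + 194 + 177 + 355 + 429 = 1351
N̂ = 5433541 / 1351 ≈ 4021.9 → 4022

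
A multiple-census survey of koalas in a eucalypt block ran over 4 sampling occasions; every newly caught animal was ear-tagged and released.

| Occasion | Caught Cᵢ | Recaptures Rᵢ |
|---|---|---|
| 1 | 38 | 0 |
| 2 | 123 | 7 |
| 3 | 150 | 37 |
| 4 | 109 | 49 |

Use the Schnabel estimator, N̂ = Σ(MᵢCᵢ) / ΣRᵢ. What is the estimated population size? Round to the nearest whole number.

N ≈ 612

Marked at large before each occasion: Mᵢ = Σⱼ<ᵢ (Cⱼ − Rⱼ) → M1=0, M2=38, M3=154, M4=267
Σ MᵢCᵢ = 0·38 + 38·123 + 154·150 + 267·109 = 0 + 4674 + 23100 + 29103 = 56877
Σ Rᵢ = 0 + 7 + 37 + 49 = 93
N̂ = 56877 / 93 ≈ 611.6 → 612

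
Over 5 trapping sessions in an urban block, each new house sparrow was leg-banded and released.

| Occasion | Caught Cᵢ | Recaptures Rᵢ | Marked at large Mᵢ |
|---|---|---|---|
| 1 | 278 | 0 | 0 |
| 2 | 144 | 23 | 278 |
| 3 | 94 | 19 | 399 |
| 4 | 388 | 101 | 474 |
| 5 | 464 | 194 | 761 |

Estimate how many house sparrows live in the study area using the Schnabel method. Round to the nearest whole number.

N ≈ 1824

Σ MᵢCᵢ = 0·278 + 278·144 + 399·94 + 474·388 + 761·464 = 0 + 40032 + 37506 + 183912 + 353104 = 614554
Σ Rᵢ = 0 + 23 + 19 + 101 + 194 = 337
N̂ = 614554 / 337 ≈ 1823.6 → 1824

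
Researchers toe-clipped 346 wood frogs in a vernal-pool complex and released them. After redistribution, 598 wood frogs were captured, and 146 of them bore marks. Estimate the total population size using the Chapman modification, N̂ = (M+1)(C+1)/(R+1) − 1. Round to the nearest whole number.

N ≈ 1413

N̂ = (346+1)(598+1)/(146+1) − 1 = 347·599/147 − 1
= 207853/147 − 1 ≈ 1414.0 − 1 ≈ 1413.0 → 1413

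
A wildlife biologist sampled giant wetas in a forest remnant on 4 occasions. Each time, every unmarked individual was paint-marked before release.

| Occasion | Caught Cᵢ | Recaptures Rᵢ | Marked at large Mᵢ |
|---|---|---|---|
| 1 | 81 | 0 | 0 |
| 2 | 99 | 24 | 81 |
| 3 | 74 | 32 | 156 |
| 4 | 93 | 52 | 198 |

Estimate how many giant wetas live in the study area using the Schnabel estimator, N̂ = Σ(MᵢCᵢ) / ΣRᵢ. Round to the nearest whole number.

Σ MᵢCᵢ = 0·81 + 81·99 + 156·74 + 198·93 = 0 + 8019 + 11544 + 18414 = 37977
Σ Rᵢ = 0 + 24 + 32 + 52 = 108
N̂ = 37977 / 108 ≈ 351.6 → 352

N ≈ 352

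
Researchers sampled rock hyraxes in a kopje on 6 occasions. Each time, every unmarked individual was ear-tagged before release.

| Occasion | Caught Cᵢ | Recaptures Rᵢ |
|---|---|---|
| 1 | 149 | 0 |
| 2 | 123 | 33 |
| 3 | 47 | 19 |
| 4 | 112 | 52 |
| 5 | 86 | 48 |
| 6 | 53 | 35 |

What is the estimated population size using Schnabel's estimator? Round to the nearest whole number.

Marked at large before each occasion: Mᵢ = Σⱼ<ᵢ (Cⱼ − Rⱼ) → M1=0, M2=149, M3=239, M4=267, M5=327, M6=365
Σ MᵢCᵢ = 0·149 + 149·123 + 239·47 + 267·112 + 327·86 + 365·53 = 0 + 18327 + 11233 + 29904 + 28122 + 19345 = 106931
Σ Rᵢ = 0 + 33 + 19 + 52 + 48 + 35 = 187
N̂ = 106931 / 187 ≈ 571.8 → 572

N ≈ 572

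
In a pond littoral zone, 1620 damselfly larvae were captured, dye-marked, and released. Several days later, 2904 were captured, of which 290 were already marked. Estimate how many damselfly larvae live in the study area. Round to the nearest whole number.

N ≈ 16,222

N = (1620 × 2904) / 290 = 4704480 / 290 ≈ 16222.3 → 16222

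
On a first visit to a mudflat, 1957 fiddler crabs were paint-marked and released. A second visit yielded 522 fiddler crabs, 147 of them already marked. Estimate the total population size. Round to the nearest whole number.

N ≈ 6949

The marked fraction in the recapture sample should equal the marked fraction in the population: 147/522 = 1957/N.
N = (1957 × 522) / 147 = 1021554 / 147 ≈ 6949.3 → 6949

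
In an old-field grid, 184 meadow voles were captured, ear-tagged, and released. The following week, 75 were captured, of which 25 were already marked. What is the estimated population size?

If marked individuals mix randomly, R/C ≈ M/N, giving N ≈ M·C/R.
N = (184 × 75) / 25 = 13800 / 25 = 552

N = 552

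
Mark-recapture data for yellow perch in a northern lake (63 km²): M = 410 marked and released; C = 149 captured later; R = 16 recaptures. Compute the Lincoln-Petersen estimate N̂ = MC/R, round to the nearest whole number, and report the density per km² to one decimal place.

N̂ = 410·149/16 = 61090/16 ≈ 3818.1 → 3818
Density = N̂ / area = 3818 / 63 ≈ 60.60 → 60.6 per km²

density ≈ 60.6 yellow perch per km²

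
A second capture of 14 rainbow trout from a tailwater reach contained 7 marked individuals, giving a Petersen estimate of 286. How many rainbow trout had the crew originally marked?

M = 143

From N = M·C/R: M = N·R / C = 286·7 / 14 = 2002 / 14 = 143.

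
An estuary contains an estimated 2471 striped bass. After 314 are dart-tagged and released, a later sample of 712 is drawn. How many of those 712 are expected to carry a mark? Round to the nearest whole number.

expected recaptures ≈ 90

The marked fraction of the population is 314/2471, so in a sample of 712 expect C·(M/N) marked.
E[R] = 314 × 712 / 2471 = 223568 / 2471 ≈ 90.48 → 90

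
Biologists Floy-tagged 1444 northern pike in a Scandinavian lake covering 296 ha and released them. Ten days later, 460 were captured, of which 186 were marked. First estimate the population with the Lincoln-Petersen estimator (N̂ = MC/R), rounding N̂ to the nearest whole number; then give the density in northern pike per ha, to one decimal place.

density ≈ 12.1 northern pike per ha

N̂ = 1444·460/186 = 664240/186 ≈ 3571.2 → 3571
Density = N̂ / area = 3571 / 296 ≈ 12.06 → 12.1 per ha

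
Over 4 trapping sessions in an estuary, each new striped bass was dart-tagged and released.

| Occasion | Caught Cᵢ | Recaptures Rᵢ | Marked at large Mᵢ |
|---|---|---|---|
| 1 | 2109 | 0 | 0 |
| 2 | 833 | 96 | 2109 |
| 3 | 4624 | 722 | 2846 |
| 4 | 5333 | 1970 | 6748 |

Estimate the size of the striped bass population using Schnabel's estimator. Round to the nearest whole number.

N ≈ 18,258

Σ MᵢCᵢ = 0·2109 + 2109·833 + 2846·4624 + 6748·5333 = 0 + 1756797 + 13159904 + 35987084 = 50903785
Σ Rᵢ = 0 + 96 + 722 + 1970 = 2788
N̂ = 50903785 / 2788 ≈ 18258.2 → 18258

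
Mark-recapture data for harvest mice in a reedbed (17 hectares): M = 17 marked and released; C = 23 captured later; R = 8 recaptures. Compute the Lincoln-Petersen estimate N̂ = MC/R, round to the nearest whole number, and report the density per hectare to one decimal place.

density ≈ 2.9 harvest mice per hectare

N̂ = 17·23/8 = 391/8 ≈ 48.9 → 49
Density = N̂ / area = 49 / 17 ≈ 2.88 → 2.9 per hectare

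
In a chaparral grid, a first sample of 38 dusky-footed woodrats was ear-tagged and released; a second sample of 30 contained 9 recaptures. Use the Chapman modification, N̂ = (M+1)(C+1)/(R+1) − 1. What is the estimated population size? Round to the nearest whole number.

N̂ = (38+1)(30+1)/(9+1) − 1 = 39·31/10 − 1
= 1209/10 − 1 ≈ 120.9 − 1 ≈ 119.9 → 120

N ≈ 120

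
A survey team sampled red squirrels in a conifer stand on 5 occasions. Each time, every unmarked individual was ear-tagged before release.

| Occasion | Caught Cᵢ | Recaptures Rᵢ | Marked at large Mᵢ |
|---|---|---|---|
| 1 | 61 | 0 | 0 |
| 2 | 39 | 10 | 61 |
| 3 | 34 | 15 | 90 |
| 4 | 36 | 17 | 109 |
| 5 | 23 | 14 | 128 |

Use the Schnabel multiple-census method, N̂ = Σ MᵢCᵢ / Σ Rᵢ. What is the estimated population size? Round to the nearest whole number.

N ≈ 220

Σ MᵢCᵢ = 0·61 + 61·39 + 90·34 + 109·36 + 128·23 = 0 + 2379 + 3060 + 3924 + 2944 = 12307
Σ Rᵢ = 0 + 10 + 15 + 17 + 14 = 56
N̂ = 12307 / 56 ≈ 219.8 → 220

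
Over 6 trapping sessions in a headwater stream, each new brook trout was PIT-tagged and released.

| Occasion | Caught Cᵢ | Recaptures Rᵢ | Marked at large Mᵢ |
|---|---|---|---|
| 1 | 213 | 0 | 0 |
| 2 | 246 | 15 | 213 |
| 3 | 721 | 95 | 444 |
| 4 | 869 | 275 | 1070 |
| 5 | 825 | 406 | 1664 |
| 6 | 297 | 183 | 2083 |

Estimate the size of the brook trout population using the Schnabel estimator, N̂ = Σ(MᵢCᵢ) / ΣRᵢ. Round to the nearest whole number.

Σ MᵢCᵢ = 0·213 + 213·246 + 444·721 + 1070·869 + 1664·825 + 2083·297 = 0 + 52398 + 320124 + 929830 + 1372800 + 618651 = 3293803
Σ Rᵢ = 0 + 15 + 95 + 275 + 406 + 183 = 974
N̂ = 3293803 / 974 ≈ 3381.7 → 3382

N ≈ 3382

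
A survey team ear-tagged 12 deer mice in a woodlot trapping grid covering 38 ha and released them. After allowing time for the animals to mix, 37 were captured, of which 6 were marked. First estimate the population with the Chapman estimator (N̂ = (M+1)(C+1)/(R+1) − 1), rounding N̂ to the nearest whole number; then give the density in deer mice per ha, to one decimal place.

density ≈ 1.8 deer mice per ha

N̂ = 13·38/7 − 1 = 494/7 − 1 ≈ 69.6 → 70
Density = N̂ / area = 70 / 38 ≈ 1.84 → 1.8 per ha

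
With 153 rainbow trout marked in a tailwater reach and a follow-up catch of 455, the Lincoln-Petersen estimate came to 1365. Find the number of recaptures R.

R = 51

From N = M·C/R: R = M·C / N = 153·455 / 1365 = 69615 / 1365 = 51.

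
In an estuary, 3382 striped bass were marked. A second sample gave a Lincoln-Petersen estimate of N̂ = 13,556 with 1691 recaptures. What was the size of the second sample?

From N = M·C/R: C = N·R / M = 13556·1691 / 3382 = 22923196 / 3382 = 6778.

C = 6778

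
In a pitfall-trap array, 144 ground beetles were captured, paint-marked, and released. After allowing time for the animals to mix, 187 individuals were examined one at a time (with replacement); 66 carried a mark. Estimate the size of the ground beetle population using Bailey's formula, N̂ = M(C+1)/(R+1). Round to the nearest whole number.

N ≈ 404

N̂ = 144·(187+1)/(66+1) = 144·188/67 = 27072/67 ≈ 404.1 → 404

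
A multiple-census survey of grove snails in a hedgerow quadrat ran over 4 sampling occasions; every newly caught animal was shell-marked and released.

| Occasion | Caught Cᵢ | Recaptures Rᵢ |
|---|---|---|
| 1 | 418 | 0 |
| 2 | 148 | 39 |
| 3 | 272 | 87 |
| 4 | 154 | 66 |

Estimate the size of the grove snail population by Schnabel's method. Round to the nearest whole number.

Marked at large before each occasion: Mᵢ = Σⱼ<ᵢ (Cⱼ − Rⱼ) → M1=0, M2=418, M3=527, M4=712
Σ MᵢCᵢ = 0·418 + 418·148 + 527·272 + 712·154 = 0 + 61864 + 143344 + 109648 = 314856
Σ Rᵢ = 0 + 39 + 87 + 66 = 192
N̂ = 314856 / 192 ≈ 1639.9 → 1640

N ≈ 1640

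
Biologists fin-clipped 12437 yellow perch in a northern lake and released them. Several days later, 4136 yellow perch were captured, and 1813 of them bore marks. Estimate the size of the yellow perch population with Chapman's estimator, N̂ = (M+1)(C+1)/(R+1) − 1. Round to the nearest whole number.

N̂ = (12437+1)(4136+1)/(1813+1) − 1 = 12438·4137/1814 − 1
= 51456006/1814 − 1 ≈ 28366.0 − 1 ≈ 28365.0 → 28365

N ≈ 28,365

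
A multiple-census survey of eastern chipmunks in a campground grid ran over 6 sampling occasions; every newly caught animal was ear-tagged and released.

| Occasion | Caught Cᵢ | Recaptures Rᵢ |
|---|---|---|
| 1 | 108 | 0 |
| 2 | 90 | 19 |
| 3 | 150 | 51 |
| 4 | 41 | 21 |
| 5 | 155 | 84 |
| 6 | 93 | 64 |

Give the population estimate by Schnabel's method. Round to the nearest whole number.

Marked at large before each occasion: Mᵢ = Σⱼ<ᵢ (Cⱼ − Rⱼ) → M1=0, M2=108, M3=179, M4=278, M5=298, M6=369
Σ MᵢCᵢ = 0·108 + 108·90 + 179·150 + 278·41 + 298·155 + 369·93 = 0 + 9720 + 26850 + 11398 + 46190 + 34317 = 128475
Σ Rᵢ = 0 + 19 + 51 + 21 + 84 + 64 = 239
N̂ = 128475 / 239 ≈ 537.6 → 538

N ≈ 538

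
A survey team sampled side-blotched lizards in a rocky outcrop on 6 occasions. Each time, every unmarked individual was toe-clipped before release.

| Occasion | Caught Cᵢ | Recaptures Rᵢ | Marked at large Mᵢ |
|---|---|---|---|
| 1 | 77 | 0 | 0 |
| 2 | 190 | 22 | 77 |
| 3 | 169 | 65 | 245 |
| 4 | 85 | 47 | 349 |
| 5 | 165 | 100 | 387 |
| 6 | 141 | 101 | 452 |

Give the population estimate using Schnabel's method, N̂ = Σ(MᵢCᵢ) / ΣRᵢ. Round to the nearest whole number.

Σ MᵢCᵢ = 0·77 + 77·190 + 245·169 + 349·85 + 387·165 + 452·141 = 0 + 14630 + 41405 + 29665 + 63855 + 63732 = 213287
Σ Rᵢ = 0 + 22 + 65 + 47 + 100 + 101 = 335
N̂ = 213287 / 335 ≈ 636.7 → 637

N ≈ 637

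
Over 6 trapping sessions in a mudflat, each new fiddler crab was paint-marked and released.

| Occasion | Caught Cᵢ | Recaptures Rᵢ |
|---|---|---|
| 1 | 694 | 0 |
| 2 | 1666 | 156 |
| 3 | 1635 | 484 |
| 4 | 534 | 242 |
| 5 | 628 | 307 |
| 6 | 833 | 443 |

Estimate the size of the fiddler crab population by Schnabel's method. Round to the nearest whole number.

N ≈ 7443

Marked at large before each occasion: Mᵢ = Σⱼ<ᵢ (Cⱼ − Rⱼ) → M1=0, M2=694, M3=2204, M4=3355, M5=3647, M6=3968
Σ MᵢCᵢ = 0·694 + 694·1666 + 2204·1635 + 3355·534 + 3647·628 + 3968·833 = 0 + 1156204 + 3603540 + 1791570 + 2290316 + 3305344 = 12146974
Σ Rᵢ = 0 + 156 + 484 + 242 + 307 + 443 = 1632
N̂ = 12146974 / 1632 ≈ 7443.0 → 7443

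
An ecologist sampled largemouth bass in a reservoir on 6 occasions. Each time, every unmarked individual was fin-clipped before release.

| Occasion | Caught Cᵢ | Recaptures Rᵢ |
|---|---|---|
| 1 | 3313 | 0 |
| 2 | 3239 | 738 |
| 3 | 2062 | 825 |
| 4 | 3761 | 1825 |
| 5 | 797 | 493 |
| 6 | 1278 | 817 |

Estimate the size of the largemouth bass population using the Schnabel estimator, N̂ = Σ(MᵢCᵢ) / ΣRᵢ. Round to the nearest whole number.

N ≈ 14,533

Marked at large before each occasion: Mᵢ = Σⱼ<ᵢ (Cⱼ − Rⱼ) → M1=0, M2=3313, M3=5814, M4=7051, M5=8987, M6=9291
Σ MᵢCᵢ = 0·3313 + 3313·3239 + 5814·2062 + 7051·3761 + 8987·797 + 9291·1278 = 0 + 10730807 + 11988468 + 26518811 + 7162639 + 11873898 = 68274623
Σ Rᵢ = 0 + 738 + 825 + 1825 + 493 + 817 = 4698
N̂ = 68274623 / 4698 ≈ 14532.7 → 14533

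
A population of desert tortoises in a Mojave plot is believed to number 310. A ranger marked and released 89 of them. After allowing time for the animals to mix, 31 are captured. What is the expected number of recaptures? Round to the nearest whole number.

expected recaptures ≈ 9

The marked fraction of the population is 89/310, so in a sample of 31 expect C·(M/N) marked.
E[R] = 89 × 31 / 310 = 2759 / 310 ≈ 8.9 → 9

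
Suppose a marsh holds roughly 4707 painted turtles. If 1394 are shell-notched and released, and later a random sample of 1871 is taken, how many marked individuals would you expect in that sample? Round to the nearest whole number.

expected recaptures ≈ 554

The marked fraction of the population is 1394/4707, so in a sample of 1871 expect C·(M/N) marked.
E[R] = 1394 × 1871 / 4707 = 2608174 / 4707 ≈ 554.1 → 554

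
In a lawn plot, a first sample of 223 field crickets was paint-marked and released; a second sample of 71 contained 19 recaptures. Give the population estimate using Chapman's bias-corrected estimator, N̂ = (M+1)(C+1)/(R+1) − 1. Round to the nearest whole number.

N ≈ 805

N̂ = (223+1)(71+1)/(19+1) − 1 = 224·72/20 − 1
= 16128/20 − 1 ≈ 806.4 − 1 ≈ 805.4 → 805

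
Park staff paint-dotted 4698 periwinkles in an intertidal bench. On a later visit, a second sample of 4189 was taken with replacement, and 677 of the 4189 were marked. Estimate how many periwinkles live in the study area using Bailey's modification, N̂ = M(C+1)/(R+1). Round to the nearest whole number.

N̂ = 4698·(4189+1)/(677+1) = 4698·4190/678 = 19684620/678 ≈ 29033.4 → 29033

N ≈ 29,033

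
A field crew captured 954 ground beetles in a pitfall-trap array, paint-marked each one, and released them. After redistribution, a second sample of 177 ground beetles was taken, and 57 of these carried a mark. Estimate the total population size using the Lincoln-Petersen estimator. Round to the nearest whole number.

N ≈ 2962

N = (954 × 177) / 57 = 168858 / 57 ≈ 2962.4 → 2962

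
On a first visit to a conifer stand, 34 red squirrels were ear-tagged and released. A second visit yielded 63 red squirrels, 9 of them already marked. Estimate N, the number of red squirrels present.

Lincoln-Petersen assumes M/N = R/C, so N = M·C / R.
N = (34 × 63) / 9 = 2142 / 9 = 238

N = 238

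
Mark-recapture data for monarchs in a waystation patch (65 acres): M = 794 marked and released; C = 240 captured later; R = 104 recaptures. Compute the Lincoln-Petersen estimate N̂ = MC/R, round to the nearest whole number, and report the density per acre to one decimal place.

N̂ = 794·240/104 = 190560/104 ≈ 1832.3 → 1832
Density = N̂ / area = 1832 / 65 ≈ 28.18 → 28.2 per acre

density ≈ 28.2 monarchs per acre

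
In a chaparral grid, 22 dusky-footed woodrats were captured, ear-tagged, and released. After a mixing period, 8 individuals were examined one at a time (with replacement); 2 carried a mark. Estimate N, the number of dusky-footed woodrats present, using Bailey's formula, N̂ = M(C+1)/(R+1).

N̂ = 22·(8+1)/(2+1) = 22·9/3 = 198/3 = 66

N = 66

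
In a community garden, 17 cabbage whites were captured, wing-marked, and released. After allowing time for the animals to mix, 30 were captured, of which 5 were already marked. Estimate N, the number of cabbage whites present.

N = 102

Lincoln-Petersen assumes M/N = R/C, so N = M·C / R.
N = (17 × 30) / 5 = 510 / 5 = 102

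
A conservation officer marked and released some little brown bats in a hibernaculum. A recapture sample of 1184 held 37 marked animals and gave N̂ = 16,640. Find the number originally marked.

From N = M·C/R: M = N·R / C = 16640·37 / 1184 = 615680 / 1184 = 520.

M = 520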